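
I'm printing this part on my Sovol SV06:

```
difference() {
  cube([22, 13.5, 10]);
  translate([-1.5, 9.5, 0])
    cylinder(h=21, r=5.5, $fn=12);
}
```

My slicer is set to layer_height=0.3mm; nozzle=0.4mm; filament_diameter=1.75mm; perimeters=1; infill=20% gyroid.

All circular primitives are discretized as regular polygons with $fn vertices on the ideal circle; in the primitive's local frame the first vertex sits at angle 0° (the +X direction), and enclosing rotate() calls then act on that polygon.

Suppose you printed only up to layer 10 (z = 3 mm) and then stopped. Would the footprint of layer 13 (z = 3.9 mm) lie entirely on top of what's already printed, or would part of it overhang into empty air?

Compare the two slices. At z = 3: the cube (footprint 22×13.5) is included at this height (area 297.00 mm²); the cylinder at (-1.5, 9.5): section is a regular 12-gon, circumradius r=5.5 (area = (12/2)·5.500²·sin(360°/12) = 90.75 mm²); Subtracting the remaining from the first: starting from the 22×13.5 cube (297.00 mm²), the r=5.5 cylinder at (-1.5, 9.5) partially overlaps it — only the 28.02 mm² overlap (of its 90.75 mm²) is removed, clipping the outline — area = 268.98 mm². At z = 3.9: the cube is present — its section is the full 22×13.5 rectangle (area 297.00 mm²); the cylinder at (-1.5, 9.5): section is a regular 12-gon, circumradius r=5.5 (area = (12/2)·5.500²·sin(360°/12) = 90.75 mm²); Subtracting the remaining from the first: starting from the 22×13.5 cube (297.00 mm²), the r=5.5 cylinder at (-1.5, 9.5) partially overlaps it — only the 28.02 mm² overlap (of its 90.75 mm²) is removed, clipping the outline — area = 268.98 mm². Checking containment: the cross-section at z = 3.9 is a subset of the cross-section at z = 3.

entirely on top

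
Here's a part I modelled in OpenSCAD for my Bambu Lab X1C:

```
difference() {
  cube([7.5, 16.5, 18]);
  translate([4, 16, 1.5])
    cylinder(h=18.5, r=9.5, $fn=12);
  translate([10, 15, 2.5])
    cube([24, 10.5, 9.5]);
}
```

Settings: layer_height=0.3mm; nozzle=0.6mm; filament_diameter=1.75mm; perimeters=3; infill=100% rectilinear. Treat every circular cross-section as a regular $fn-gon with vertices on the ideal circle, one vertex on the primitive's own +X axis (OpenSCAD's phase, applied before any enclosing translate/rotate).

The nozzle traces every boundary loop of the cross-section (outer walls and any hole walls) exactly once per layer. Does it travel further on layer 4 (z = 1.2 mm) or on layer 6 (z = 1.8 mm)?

layer 4 (z = 1.2 mm)

Layer 4 (z = 1.2): the cube (footprint 7.5×16.5) is included at this height (perimeter 48.00 mm); the cylinder at (4, 16) is not intersected at this z (z outside [1.5, 20]); the cube at (10, 15) is not intersected at this z (z outside [2.5, 12]); Subtracting the remaining from the first: none of the subtracted shapes is present at this height, so the 7.5×16.5 cube is unchanged — boundary = 48.00 mm. So its perimeter = 48.00 mm. Layer 6 (z = 1.8): the cube is present — its section is the full 7.5×16.5 rectangle (perimeter 48.00 mm); the r=9.5 cylinder at (4, 16) contributes a regular 12-gon of circumradius 9.5 (perimeter = 2·12·9.500·sin(180°/12) = 59.01 mm); the cube at (10, 15) does not reach this height (z outside [2.5, 12]); Taking the first minus the rest: starting from the 7.5×16.5 cube, the r=9.5 cylinder at (4, 16) partially overlaps it — only the 71.22 mm² overlap (of its 270.75 mm²) is removed, clipping the outline — boundary = 30.27 mm. So its perimeter = 30.27 mm. Layer 4 is larger (48.00 vs 30.27 mm).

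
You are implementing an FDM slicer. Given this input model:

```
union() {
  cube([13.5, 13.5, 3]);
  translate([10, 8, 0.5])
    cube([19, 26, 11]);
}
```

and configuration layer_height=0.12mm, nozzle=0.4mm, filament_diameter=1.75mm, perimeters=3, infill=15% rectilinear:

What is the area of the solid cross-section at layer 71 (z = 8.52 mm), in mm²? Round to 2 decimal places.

494.00 mm²

At z = 8.52 mm: the cube is absent (z outside [0, 3]); the cube at (10, 8) (footprint 19×26) is included at this height (area 494.00 mm²); Merging all regions: only the 19×26 cube at (10, 8) is present, so the union is just that shape — area = 494.00 mm². Overall, the cross-section is a single solid region. Net area = 494.00 mm².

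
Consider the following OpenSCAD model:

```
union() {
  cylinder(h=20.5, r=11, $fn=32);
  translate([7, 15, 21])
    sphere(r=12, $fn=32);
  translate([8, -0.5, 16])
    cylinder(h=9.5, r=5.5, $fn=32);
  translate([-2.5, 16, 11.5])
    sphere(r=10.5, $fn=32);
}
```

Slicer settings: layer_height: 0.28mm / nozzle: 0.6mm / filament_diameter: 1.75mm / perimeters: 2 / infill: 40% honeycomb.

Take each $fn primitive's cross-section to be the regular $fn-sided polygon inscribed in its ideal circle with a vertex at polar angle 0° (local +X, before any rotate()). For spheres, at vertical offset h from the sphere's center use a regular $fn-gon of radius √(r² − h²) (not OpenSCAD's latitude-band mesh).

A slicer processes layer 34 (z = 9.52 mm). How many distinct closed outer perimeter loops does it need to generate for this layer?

At z = 9.52 mm: the cylinder: section is a regular 32-gon, circumradius r=11; the r=12 sphere at (7, 15) contributes a regular 32-gon of circumradius √(12²−11.48²) = 3.494; the cylinder at (8, -0.5) is not intersected at this z (z outside [16, 25.5]); the sphere at (-2.5, 16): section is a regular 32-gon, circumradius = √(r²−h²) = √(10.5²−1.98²) = 10.312; Merging all regions: the regions partially overlap (shared area 70.20 mm²), so overlapping operands fuse into one piece — 1 connected region. The result has 1 disconnected region.

1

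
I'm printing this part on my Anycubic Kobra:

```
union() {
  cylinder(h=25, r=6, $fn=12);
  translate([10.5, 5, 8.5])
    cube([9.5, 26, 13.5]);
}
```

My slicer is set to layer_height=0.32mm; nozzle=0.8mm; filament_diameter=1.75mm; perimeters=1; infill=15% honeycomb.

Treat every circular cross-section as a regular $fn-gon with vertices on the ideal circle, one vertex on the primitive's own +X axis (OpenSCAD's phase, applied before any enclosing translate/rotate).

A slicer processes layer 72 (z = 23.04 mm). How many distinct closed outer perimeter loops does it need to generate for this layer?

1

At z = 23.04 mm: the r=6 cylinder contributes a regular 12-gon of circumradius 6; the cube at (10.5, 5) does not reach this height (z outside [8.5, 22]); Combining (union): only the r=6 cylinder is present, so the union is just that shape — 1 connected region. The result has 1 disconnected region.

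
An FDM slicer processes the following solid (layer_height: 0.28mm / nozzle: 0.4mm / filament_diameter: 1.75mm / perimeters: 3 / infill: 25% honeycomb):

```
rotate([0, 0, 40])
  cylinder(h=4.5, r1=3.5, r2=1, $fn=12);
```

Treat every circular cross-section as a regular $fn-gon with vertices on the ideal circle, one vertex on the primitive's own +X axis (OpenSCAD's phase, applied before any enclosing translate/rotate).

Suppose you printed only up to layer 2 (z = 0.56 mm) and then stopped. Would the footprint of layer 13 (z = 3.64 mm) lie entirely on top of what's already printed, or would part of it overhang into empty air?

entirely on top

Compare the two slices. At z = 0.56: the cone: at t=0.124 of its height the radius interpolates to r₁+(r₂−r₁)t = 3.189, giving a regular 12-gon of that circumradius (area = (12/2)·3.189²·sin(360°/12) = 30.51 mm²); (rotated 40° about Z; rotation is an isometry so areas/perimeters/island counts are preserved). At z = 3.64: the cone: at t=0.809 of its height the radius interpolates to r₁+(r₂−r₁)t = 1.478, giving a regular 12-gon of that circumradius (area = (12/2)·1.478²·sin(360°/12) = 6.55 mm²); (whole slice rotated 40° about Z — lengths, areas and connectivity unchanged). Checking containment: the cross-section at z = 3.64 is a subset of the cross-section at z = 0.56.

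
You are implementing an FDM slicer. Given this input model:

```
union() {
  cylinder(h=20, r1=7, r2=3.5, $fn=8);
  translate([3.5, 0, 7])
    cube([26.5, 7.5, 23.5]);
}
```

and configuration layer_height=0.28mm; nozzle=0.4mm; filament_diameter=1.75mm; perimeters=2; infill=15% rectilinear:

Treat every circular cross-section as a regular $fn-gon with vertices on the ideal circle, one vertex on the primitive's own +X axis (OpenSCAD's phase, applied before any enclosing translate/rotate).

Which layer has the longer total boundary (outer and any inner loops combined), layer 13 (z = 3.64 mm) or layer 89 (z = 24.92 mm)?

layer 89 (z = 24.92 mm)

Layer 13 (z = 3.64): the cone: at t=0.182 of its height the radius interpolates to r₁+(r₂−r₁)t = 6.363, giving a regular 8-gon of that circumradius (perimeter = 2·8·6.363·sin(180°/8) = 38.96 mm); the cube at (3.5, 0) is not intersected at this z (z outside [7, 30.5]); Taking the union: only the cone is present, so the union is just that shape — boundary = 38.96 mm. So its perimeter = 38.96 mm. Layer 89 (z = 24.92): the cone does not reach this height (z outside [0, 20]); the 26.5×7.5 cube at (3.5, 0) contributes its full rectangle (perimeter 68.00 mm); Merging all regions: only the 26.5×7.5 cube at (3.5, 0) is present, so the union is just that shape — boundary = 68.00 mm. So its perimeter = 68.00 mm. Layer 89 is larger (68.00 vs 38.96 mm).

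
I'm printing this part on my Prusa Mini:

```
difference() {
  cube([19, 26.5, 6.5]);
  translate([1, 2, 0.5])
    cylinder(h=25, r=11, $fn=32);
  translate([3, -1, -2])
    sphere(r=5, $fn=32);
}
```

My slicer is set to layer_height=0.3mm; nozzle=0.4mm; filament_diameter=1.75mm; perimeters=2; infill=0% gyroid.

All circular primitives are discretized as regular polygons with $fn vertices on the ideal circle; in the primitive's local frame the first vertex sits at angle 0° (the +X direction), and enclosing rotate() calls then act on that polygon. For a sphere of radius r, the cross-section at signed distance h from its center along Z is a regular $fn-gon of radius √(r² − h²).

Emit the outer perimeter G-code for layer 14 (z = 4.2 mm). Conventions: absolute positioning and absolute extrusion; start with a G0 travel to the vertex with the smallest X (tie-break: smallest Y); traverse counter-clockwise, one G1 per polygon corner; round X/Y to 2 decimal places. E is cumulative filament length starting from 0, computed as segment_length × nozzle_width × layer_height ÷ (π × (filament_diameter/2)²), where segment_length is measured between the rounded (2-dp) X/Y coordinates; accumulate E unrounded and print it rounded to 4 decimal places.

G0 X0.00 Y12.90 Z4.20
G1 X1.00 Y13.00 E0.0501
G1 X3.15 Y12.79 E0.1579
G1 X5.21 Y12.16 E0.2654
G1 X7.11 Y11.15 E0.3727
G1 X8.78 Y9.78 E0.4805
G1 X10.15 Y8.11 E0.5883
G1 X11.16 Y6.21 E0.6956
G1 X11.79 Y4.15 E0.8031
G1 X12.00 Y2.00 E0.9109
G1 X11.80 Y0.00 E1.0111
G1 X19.00 Y0.00 E1.3704
G1 X19.00 Y26.50 E2.6924
G1 X0.00 Y26.50 E3.6404
G1 X0.00 Y12.90 E4.3189

At z = 4.2 mm: the 19×26.5 cube contributes its full rectangle; the cylinder at (1, 2): section is a regular 32-gon, circumradius r=11; the sphere at (3, -1) is absent (|z−center|=6.200 > r=5); Subtracting the remaining from the first: starting from the 19×26.5 cube, the r=11 cylinder at (1, 2) partially overlaps it — only the 129.18 mm² overlap (of its 377.69 mm²) is removed, clipping the outline — 1 connected region. The outline is a single polygon with 14 vertices. Extrusion per mm of travel: 0.4 × 0.3 / (π × 0.875²) = 0.049890. Accumulating E over each segment gives final E = 4.3189.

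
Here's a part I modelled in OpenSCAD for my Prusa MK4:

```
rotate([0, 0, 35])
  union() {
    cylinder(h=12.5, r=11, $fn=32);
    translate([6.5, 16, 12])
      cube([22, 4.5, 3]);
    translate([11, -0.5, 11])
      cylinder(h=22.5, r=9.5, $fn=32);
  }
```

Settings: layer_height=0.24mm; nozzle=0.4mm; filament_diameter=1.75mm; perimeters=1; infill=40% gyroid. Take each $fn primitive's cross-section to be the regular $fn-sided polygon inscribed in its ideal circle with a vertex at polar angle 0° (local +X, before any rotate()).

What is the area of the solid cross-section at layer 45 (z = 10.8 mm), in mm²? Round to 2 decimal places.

377.69 mm²

At z = 10.8 mm: the r=11 cylinder gives a regular 32-gon of circumradius 11 (constant along its height) (area = (32/2)·11.000²·sin(360°/32) = 377.69 mm²); the cube at (6.5, 16) does not reach this height (z outside [12, 15]); the cylinder at (11, -0.5) does not reach this height (z outside [11, 33.5]); Taking the union: only the r=11 cylinder is present, so the union is just that shape — area = 377.69 mm²; (rotated 35° about Z; rotation is an isometry so areas/perimeters/island counts are preserved). Overall, the cross-section is a single solid region. Net area = 377.69 mm².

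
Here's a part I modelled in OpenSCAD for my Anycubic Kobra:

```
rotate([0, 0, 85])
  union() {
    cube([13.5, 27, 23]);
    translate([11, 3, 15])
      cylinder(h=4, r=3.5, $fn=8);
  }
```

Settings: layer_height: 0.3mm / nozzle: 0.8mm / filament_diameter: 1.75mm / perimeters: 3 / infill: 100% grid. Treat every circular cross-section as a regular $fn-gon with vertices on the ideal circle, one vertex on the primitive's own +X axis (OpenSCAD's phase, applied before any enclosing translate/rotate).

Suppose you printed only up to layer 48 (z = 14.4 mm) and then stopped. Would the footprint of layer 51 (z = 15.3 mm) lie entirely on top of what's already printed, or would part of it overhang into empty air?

part overhangs

Compare the two slices. At z = 14.4: the 13.5×27 cube contributes its full rectangle (area 364.50 mm²); the cylinder at (11, 3) is absent (z outside [15, 19]); Merging all regions: only the 13.5×27 cube is present, so the union is just that shape — area = 364.50 mm²; (whole slice rotated 85° about Z — lengths, areas and connectivity unchanged). At z = 15.3: the cube (footprint 13.5×27) is included at this height (area 364.50 mm²); the r=3.5 cylinder at (11, 3) gives a regular 8-gon of circumradius 3.5 (constant along its height) (area = (8/2)·3.500²·sin(360°/8) = 34.65 mm²); Merging all regions: the regions partially overlap — summed areas 399.15 mm² minus the doubly-counted overlap 31.63 mm² gives 367.52 mm² — area = 367.52 mm²; (rotated 85° about Z; rotation is an isometry so areas/perimeters/island counts are preserved). Checking containment: at z = 15.3 the cross-section extends beyond the z = 14.4 cross-section by about 3.02 mm².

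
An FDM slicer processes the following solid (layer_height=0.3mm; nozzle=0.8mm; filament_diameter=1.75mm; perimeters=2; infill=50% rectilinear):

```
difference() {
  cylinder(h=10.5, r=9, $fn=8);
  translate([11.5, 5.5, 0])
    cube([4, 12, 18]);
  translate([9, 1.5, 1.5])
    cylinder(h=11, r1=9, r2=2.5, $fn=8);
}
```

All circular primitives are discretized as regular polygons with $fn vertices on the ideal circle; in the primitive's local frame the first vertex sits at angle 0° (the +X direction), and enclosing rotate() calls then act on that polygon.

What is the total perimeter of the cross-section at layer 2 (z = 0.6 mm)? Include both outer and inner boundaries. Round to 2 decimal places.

At z = 0.6 mm: the cylinder: section is a regular 8-gon, circumradius r=9 (perimeter = 2·8·9.000·sin(180°/8) = 55.11 mm); the cube at (11.5, 5.5) (footprint 4×12) is included at this height (perimeter 32.00 mm); the cone at (9, 1.5) is not intersected at this z (z outside [1.5, 12.5]); Subtracting the remaining from the first: starting from the r=9 cylinder, the 4×12 cube at (11.5, 5.5) misses the remaining region (no effect) — boundary = 55.11 mm. Overall, the cross-section is a single solid region. Total boundary length (outer) = 55.11 mm.

55.11 mm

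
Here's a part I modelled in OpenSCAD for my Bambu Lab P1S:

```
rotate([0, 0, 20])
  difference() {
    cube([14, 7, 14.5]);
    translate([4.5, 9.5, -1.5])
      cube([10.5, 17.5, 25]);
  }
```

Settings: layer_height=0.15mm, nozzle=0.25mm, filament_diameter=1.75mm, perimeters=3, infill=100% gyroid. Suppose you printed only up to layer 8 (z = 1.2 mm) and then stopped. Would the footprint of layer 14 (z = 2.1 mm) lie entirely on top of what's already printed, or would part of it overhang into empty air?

entirely on top

Compare the two slices. At z = 1.2: the cube is present — its section is the full 14×7 rectangle (area 98.00 mm²); the cube at (4.5, 9.5) (footprint 10.5×17.5) is included at this height (area 183.75 mm²); After the difference (first − rest): starting from the 14×7 cube (98.00 mm²), the 10.5×17.5 cube at (4.5, 9.5) misses the remaining region (no effect) — area = 98.00 mm²; (whole slice rotated 20° about Z — lengths, areas and connectivity unchanged). At z = 2.1: the cube (footprint 14×7) is included at this height (area 98.00 mm²); the cube at (4.5, 9.5) is present — its section is the full 10.5×17.5 rectangle (area 183.75 mm²); After the difference (first − rest): starting from the 14×7 cube (98.00 mm²), the 10.5×17.5 cube at (4.5, 9.5) misses the remaining region (no effect) — area = 98.00 mm²; (rotated 20° about Z; rotation is an isometry so areas/perimeters/island counts are preserved). Checking containment: the cross-section at z = 2.1 is a subset of the cross-section at z = 1.2.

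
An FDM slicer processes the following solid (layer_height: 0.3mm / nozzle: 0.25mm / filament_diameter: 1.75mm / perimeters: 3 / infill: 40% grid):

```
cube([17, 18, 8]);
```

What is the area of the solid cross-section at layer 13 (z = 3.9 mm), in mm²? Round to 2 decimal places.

306.00 mm²

At z = 3.9 mm: the 17×18 cube contributes its full rectangle (area 306.00 mm²). Overall, the cross-section is a single solid region. Net area = 306.00 mm².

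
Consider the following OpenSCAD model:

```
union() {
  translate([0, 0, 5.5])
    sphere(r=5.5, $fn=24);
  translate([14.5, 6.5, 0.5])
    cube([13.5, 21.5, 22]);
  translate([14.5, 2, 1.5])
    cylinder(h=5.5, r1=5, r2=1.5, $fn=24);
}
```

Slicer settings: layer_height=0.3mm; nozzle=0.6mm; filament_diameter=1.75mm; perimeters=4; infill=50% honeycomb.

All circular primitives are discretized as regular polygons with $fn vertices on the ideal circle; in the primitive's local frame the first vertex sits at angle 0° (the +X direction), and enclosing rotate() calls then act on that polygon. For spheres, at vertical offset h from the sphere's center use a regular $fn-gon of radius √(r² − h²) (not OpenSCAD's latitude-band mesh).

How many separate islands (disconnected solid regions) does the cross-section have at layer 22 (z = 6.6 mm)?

3

At z = 6.6 mm: the r=5.5 sphere slices to a regular 24-gon of circumradius 5.389 (√(r²−h²) with h=1.1 from center); the cube at (14.5, 6.5) (footprint 13.5×21.5) is included at this height; the cone at (14.5, 2) contributes a regular 24-gon of circumradius 1.755 (interpolated between r1=5 and r2=1.5 at t=0.927); Combining (union): the 3 present regions are separate (no shared area or edge), so areas and boundary lengths simply add and each stays a separate island — 3 connected regions. Overall, the cross-section has 3 separate islands. Island count = 3.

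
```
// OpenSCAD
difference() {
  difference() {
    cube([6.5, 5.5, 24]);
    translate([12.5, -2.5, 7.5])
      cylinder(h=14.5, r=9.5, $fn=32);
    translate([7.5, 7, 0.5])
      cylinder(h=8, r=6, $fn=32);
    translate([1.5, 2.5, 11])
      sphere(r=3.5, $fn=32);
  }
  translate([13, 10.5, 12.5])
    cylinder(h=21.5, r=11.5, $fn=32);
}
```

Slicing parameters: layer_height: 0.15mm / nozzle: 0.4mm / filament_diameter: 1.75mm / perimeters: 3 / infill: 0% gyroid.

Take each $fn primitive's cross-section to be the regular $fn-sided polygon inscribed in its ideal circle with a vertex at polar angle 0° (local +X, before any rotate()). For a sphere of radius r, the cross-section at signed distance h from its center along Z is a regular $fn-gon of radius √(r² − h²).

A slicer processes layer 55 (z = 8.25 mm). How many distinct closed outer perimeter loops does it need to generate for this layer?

At z = 8.25 mm: the cube (footprint 6.5×5.5) is included at this height; the cylinder at (12.5, -2.5): section is a regular 32-gon, circumradius r=9.5; the cylinder at (7.5, 7): section is a regular 32-gon, circumradius r=6; the sphere at (1.5, 2.5): section is a regular 32-gon, circumradius = √(r²−h²) = √(3.5²−2.75²) = 2.165; Taking the first minus the rest: starting from the 6.5×5.5 cube, the r=9.5 cylinder at (12.5, -2.5) partially overlaps it — only the 9.28 mm² overlap (of its 281.71 mm²) is removed, clipping the outline; the r=6 cylinder at (7.5, 7) partially overlaps it — only the 9.80 mm² overlap (of its 112.37 mm²) is removed, clipping the outline; the r=3.5 sphere at (1.5, 2.5) partially overlaps it — only the 12.04 mm² overlap (of its 14.63 mm²) is removed, clipping the outline — 2 connected regions; the cylinder at (13, 10.5) does not reach this height (z outside [12.5, 34]); Taking the first minus the rest: none of the subtracted shapes is present at this height, so that combined region is unchanged — 2 connected regions. The result has 2 disconnected regions.

2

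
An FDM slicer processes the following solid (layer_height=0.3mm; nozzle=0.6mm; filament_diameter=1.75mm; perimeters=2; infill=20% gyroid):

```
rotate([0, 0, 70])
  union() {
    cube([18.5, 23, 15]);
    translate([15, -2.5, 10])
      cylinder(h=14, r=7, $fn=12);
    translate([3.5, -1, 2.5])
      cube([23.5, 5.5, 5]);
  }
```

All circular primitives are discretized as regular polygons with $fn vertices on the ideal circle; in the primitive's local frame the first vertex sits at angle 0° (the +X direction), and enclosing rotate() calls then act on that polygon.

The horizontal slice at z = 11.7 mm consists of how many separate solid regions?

1

At z = 11.7 mm: the cube is present — its section is the full 18.5×23 rectangle; the cylinder at (15, -2.5): section is a regular 12-gon, circumradius r=7; the cube at (3.5, -1) is absent (z outside [2.5, 7.5]); Combining (union): the regions partially overlap (shared area 34.20 mm²), so overlapping operands fuse into one piece — 1 connected region; (rotated 70° about Z; rotation is an isometry so areas/perimeters/island counts are preserved). The result has 1 disconnected region.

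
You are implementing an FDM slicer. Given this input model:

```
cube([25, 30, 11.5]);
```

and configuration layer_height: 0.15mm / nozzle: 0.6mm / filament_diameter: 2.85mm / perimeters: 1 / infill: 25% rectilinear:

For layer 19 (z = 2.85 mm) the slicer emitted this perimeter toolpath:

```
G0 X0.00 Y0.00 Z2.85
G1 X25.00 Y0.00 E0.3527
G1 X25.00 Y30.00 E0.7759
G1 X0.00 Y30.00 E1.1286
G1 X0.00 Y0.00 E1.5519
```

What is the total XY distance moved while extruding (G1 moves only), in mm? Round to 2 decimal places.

Sum the Euclidean lengths of each G1 segment: total = 110.00 mm.

110.00 mm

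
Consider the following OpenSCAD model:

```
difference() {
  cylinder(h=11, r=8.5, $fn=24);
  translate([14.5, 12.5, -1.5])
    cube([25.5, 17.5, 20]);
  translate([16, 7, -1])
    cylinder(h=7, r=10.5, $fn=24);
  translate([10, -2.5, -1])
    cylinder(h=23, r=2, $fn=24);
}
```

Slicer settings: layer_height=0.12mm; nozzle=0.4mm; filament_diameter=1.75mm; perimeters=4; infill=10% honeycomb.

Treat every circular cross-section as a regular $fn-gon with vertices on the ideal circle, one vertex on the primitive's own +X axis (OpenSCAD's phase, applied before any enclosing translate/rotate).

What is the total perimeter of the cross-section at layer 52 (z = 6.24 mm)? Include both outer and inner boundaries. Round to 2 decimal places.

53.27 mm

At z = 6.24 mm: the r=8.5 cylinder contributes a regular 24-gon of circumradius 8.5 (perimeter = 2·24·8.500·sin(180°/24) = 53.25 mm); the cube at (14.5, 12.5) is present — its section is the full 25.5×17.5 rectangle (perimeter 86.00 mm); the cylinder at (16, 7) is absent (z outside [-1, 6]); the r=2 cylinder at (10, -2.5) gives a regular 24-gon of circumradius 2 (constant along its height) (perimeter = 2·24·2.000·sin(180°/24) = 12.53 mm); Subtracting the remaining from the first: starting from the r=8.5 cylinder, the 25.5×17.5 cube at (14.5, 12.5) misses the remaining region (no effect); the r=2 cylinder at (10, -2.5) partially overlaps it — only the 0.13 mm² overlap (of its 12.42 mm²) is removed, clipping the outline — boundary = 53.27 mm. Overall, the cross-section is a single solid region. Total boundary length (outer) = 53.27 mm.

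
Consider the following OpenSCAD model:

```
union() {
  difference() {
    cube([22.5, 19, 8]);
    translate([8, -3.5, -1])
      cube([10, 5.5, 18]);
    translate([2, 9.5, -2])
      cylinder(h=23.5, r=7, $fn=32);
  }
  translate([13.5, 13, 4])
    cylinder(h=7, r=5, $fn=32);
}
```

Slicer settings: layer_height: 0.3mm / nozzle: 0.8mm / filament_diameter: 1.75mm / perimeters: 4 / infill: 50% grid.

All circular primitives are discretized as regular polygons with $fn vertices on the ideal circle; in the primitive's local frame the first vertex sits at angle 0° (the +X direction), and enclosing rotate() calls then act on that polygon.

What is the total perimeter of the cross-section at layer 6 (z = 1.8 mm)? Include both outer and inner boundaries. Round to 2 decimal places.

99.68 mm

At z = 1.8 mm: the cube is present — its section is the full 22.5×19 rectangle (perimeter 83.00 mm); the cube at (8, -3.5) (footprint 10×5.5) is included at this height (perimeter 31.00 mm); the cylinder at (2, 9.5): section is a regular 32-gon, circumradius r=7 (perimeter = 2·32·7.000·sin(180°/32) = 43.91 mm); After the difference (first − rest): starting from the 22.5×19 cube, the 10×5.5 cube at (8, -3.5) partially overlaps it — only the 20.00 mm² overlap (of its 55.00 mm²) is removed, clipping the outline; the r=7 cylinder at (2, 9.5) partially overlaps it — only the 104.00 mm² overlap (of its 152.95 mm²) is removed, clipping the outline — boundary = 99.68 mm; the cylinder at (13.5, 13) is not intersected at this z (z outside [4, 11]); Combining (union): only that combined region is present, so the union is just that shape — boundary = 99.68 mm. Overall, the cross-section is a single solid region. Total boundary length (outer) = 99.68 mm.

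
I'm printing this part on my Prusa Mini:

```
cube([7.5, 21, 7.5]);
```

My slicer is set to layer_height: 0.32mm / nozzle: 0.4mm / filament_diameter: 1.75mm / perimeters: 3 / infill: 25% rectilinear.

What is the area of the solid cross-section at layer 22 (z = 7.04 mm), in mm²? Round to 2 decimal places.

157.50 mm²

At z = 7.04 mm: the cube (footprint 7.5×21) is included at this height (area 157.50 mm²). Overall, the cross-section is a single solid region. Net area = 157.50 mm².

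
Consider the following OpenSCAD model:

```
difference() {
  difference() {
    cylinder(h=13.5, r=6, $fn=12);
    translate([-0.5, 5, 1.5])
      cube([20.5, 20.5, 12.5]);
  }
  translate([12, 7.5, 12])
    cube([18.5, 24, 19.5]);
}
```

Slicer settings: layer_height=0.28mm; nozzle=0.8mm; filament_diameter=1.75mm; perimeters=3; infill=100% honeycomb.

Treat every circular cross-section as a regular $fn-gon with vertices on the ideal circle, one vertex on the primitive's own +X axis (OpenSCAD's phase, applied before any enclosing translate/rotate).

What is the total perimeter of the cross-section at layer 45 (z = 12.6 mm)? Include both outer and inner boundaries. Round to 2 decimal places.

37.93 mm

At z = 12.6 mm: the r=6 cylinder gives a regular 12-gon of circumradius 6 (constant along its height) (perimeter = 2·12·6.000·sin(180°/12) = 37.27 mm); the cube at (-0.5, 5) (footprint 20.5×20.5) is included at this height (perimeter 82.00 mm); Taking the first minus the rest: starting from the r=6 cylinder, the 20.5×20.5 cube at (-0.5, 5) partially overlaps it — only the 2.28 mm² overlap (of its 420.25 mm²) is removed, clipping the outline — boundary = 37.93 mm; the 18.5×24 cube at (12, 7.5) contributes its full rectangle (perimeter 85.00 mm); After the difference (first − rest): starting from that combined region, the 18.5×24 cube at (12, 7.5) misses the remaining region (no effect) — boundary = 37.93 mm. Overall, the cross-section is a single solid region. Total boundary length (outer) = 37.93 mm.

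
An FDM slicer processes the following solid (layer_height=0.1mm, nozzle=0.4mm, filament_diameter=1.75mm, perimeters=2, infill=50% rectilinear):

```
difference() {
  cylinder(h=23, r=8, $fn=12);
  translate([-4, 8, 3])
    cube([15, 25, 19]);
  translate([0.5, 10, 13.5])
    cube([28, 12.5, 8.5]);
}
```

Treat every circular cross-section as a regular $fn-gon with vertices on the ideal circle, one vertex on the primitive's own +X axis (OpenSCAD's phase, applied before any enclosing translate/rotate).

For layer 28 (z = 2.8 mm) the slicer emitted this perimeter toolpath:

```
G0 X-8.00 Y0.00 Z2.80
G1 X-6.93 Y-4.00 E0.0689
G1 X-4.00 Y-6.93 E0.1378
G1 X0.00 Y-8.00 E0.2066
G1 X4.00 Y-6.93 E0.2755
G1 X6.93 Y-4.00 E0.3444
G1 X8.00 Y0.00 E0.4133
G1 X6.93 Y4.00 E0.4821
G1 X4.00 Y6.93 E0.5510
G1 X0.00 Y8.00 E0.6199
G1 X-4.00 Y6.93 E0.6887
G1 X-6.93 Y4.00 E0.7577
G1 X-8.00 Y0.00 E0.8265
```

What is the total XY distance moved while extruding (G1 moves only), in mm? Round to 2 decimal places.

49.70 mm

Sum the Euclidean lengths of each G1 segment: total = 49.70 mm.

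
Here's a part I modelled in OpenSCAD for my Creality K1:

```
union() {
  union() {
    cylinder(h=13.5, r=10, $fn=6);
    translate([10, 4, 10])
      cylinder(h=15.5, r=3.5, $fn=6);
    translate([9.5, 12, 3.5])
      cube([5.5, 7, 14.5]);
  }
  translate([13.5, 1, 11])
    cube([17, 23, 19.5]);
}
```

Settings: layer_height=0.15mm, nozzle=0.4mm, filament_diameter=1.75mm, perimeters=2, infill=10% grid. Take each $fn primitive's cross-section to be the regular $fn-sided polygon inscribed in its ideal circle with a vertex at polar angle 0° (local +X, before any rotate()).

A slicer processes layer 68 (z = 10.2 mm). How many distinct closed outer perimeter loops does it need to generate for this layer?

2

At z = 10.2 mm: the cylinder: section is a regular 6-gon, circumradius r=10; the r=3.5 cylinder at (10, 4) contributes a regular 6-gon of circumradius 3.5; the cube at (9.5, 12) is present — its section is the full 5.5×7 rectangle; Taking the union: the regions partially overlap (shared area 4.22 mm²), so overlapping operands fuse into one piece — 2 connected regions; the cube at (13.5, 1) is not intersected at this z (z outside [11, 30.5]); Combining (union): only the result so far is present, so the union is just that shape — 2 connected regions. The result has 2 disconnected regions.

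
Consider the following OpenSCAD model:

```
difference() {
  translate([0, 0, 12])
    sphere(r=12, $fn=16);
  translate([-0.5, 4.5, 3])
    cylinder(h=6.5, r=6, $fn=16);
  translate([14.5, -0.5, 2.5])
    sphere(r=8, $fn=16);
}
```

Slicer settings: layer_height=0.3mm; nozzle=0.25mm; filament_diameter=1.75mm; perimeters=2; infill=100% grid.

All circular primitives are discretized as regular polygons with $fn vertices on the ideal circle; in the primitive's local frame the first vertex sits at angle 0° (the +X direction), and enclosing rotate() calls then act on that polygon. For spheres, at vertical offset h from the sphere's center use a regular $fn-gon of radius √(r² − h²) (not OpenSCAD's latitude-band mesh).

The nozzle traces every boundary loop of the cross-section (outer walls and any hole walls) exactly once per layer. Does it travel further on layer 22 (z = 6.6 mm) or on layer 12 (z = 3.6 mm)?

Layer 22 (z = 6.6): the r=12 sphere contributes a regular 16-gon of circumradius √(12²−5.4²) = 10.716 (perimeter = 2·16·10.716·sin(180°/16) = 66.90 mm); the r=6 cylinder at (-0.5, 4.5) gives a regular 16-gon of circumradius 6 (constant along its height) (perimeter = 2·16·6.000·sin(180°/16) = 37.46 mm); the r=8 sphere at (14.5, -0.5) slices to a regular 16-gon of circumradius 6.869 (√(r²−h²) with h=4.1 from center) (perimeter = 2·16·6.869·sin(180°/16) = 42.89 mm); Subtracting the remaining from the first: starting from the r=12 sphere, the r=6 cylinder at (-0.5, 4.5) lies wholly inside it (removes its full 110.21 mm² and its 37.46 mm outline becomes a hole wall); the r=8 sphere at (14.5, -0.5) partially overlaps it — only the 17.95 mm² overlap (of its 144.47 mm²) is removed, clipping the outline — boundary (outer + 1 inner loop) = 104.92 mm. So its perimeter = 104.92 mm. Layer 12 (z = 3.6): the r=12 sphere contributes a regular 16-gon of circumradius √(12²−8.4²) = 8.570 (perimeter = 2·16·8.570·sin(180°/16) = 53.50 mm); the r=6 cylinder at (-0.5, 4.5) contributes a regular 16-gon of circumradius 6 (perimeter = 2·16·6.000·sin(180°/16) = 37.46 mm); the r=8 sphere at (14.5, -0.5) contributes a regular 16-gon of circumradius √(8²−1.1²) = 7.924 (perimeter = 2·16·7.924·sin(180°/16) = 49.47 mm); After the difference (first − rest): starting from the r=12 sphere, the r=6 cylinder at (-0.5, 4.5) partially overlaps it — only the 92.52 mm² overlap (of its 110.21 mm²) is removed, clipping the outline; the r=8 sphere at (14.5, -0.5) partially overlaps it — only the 8.93 mm² overlap (of its 192.23 mm²) is removed, clipping the outline — boundary = 63.40 mm. So its perimeter = 63.40 mm. Layer 22 is larger (104.92 vs 63.40 mm).

layer 22 (z = 6.6 mm)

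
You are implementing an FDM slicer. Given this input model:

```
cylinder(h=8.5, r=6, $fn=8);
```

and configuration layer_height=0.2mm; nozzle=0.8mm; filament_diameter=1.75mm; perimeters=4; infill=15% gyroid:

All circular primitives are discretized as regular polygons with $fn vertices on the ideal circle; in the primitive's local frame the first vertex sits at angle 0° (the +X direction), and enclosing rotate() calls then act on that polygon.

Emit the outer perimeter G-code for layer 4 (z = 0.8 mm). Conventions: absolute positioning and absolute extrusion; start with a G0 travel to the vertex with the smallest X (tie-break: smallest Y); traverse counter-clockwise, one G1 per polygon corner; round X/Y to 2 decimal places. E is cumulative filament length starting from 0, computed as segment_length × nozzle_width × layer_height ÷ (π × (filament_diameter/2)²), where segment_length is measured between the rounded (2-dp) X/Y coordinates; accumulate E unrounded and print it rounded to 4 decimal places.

At z = 0.8 mm: the cylinder: section is a regular 8-gon, circumradius r=6. The outline is a single polygon with 8 vertices. Extrusion per mm of travel: 0.8 × 0.2 / (π × 0.875²) = 0.066520. Accumulating E over each segment gives final E = 2.4430.

G0 X-6.00 Y0.00 Z0.80
G1 X-4.24 Y-4.24 E0.3054
G1 X0.00 Y-6.00 E0.6108
G1 X4.24 Y-4.24 E0.9161
G1 X6.00 Y0.00 E1.2215
G1 X4.24 Y4.24 E1.5269
G1 X0.00 Y6.00 E1.8323
G1 X-4.24 Y4.24 E2.1377
G1 X-6.00 Y0.00 E2.4430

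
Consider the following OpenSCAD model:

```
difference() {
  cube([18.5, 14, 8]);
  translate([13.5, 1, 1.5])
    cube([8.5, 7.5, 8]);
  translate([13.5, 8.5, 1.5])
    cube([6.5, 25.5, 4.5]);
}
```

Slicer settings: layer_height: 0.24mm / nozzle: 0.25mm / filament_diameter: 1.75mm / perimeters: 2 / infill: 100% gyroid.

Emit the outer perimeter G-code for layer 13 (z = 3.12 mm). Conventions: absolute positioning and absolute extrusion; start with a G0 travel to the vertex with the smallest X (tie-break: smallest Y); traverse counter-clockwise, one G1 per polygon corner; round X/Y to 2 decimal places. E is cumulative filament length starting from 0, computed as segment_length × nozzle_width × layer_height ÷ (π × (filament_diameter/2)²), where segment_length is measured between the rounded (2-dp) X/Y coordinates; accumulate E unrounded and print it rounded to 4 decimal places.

At z = 3.12 mm: the cube (footprint 18.5×14) is included at this height; the 8.5×7.5 cube at (13.5, 1) contributes its full rectangle; the cube at (13.5, 8.5) is present — its section is the full 6.5×25.5 rectangle; Taking the first minus the rest: starting from the 18.5×14 cube, the 8.5×7.5 cube at (13.5, 1) partially overlaps it — only the 37.50 mm² overlap (of its 63.75 mm²) is removed, clipping the outline; the 6.5×25.5 cube at (13.5, 8.5) partially overlaps it — only the 27.50 mm² overlap (of its 165.75 mm²) is removed, clipping the outline — 1 connected region. The outline is a single polygon with 6 vertices. Extrusion per mm of travel: 0.25 × 0.24 / (π × 0.875²) = 0.024945. Accumulating E over each segment gives final E = 1.6214.

G0 X0.00 Y0.00 Z3.12
G1 X18.50 Y0.00 E0.4615
G1 X18.50 Y1.00 E0.4864
G1 X13.50 Y1.00 E0.6112
G1 X13.50 Y14.00 E0.9354
G1 X0.00 Y14.00 E1.2722
G1 X0.00 Y0.00 E1.6214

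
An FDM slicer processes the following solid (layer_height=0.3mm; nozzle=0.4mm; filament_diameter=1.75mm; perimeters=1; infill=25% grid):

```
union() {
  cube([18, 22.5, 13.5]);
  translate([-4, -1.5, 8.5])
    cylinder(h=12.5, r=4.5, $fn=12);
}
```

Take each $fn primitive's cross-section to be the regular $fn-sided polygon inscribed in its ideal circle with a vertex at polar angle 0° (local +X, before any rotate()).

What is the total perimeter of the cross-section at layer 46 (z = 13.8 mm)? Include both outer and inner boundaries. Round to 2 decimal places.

27.95 mm

At z = 13.8 mm: the cube does not reach this height (z outside [0, 13.5]); the cylinder at (-4, -1.5): section is a regular 12-gon, circumradius r=4.5 (perimeter = 2·12·4.500·sin(180°/12) = 27.95 mm); Merging all regions: only the r=4.5 cylinder at (-4, -1.5) is present, so the union is just that shape — boundary = 27.95 mm. Overall, the cross-section is a single solid region. Total boundary length (outer) = 27.95 mm.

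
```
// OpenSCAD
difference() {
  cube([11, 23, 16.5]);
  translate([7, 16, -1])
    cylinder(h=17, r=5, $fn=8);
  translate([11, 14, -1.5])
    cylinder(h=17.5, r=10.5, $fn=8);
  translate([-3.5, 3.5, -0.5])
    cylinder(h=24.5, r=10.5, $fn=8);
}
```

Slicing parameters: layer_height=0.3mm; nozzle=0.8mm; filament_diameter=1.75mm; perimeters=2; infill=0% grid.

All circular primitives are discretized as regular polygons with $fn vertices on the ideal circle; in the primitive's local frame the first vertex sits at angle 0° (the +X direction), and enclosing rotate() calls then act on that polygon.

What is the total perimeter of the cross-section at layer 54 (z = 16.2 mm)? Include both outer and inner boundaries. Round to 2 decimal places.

65.97 mm

At z = 16.2 mm: the 11×23 cube contributes its full rectangle (perimeter 68.00 mm); the cylinder at (7, 16) does not reach this height (z outside [-1, 16]); the cylinder at (11, 14) is not intersected at this z (z outside [-1.5, 16]); the r=10.5 cylinder at (-3.5, 3.5) contributes a regular 8-gon of circumradius 10.5 (perimeter = 2·8·10.500·sin(180°/8) = 64.29 mm); Taking the first minus the rest: starting from the 11×23 cube, the r=10.5 cylinder at (-3.5, 3.5) partially overlaps it — only the 65.71 mm² overlap (of its 311.83 mm²) is removed, clipping the outline — boundary = 65.97 mm. Overall, the cross-section is a single solid region. Total boundary length (outer) = 65.97 mm.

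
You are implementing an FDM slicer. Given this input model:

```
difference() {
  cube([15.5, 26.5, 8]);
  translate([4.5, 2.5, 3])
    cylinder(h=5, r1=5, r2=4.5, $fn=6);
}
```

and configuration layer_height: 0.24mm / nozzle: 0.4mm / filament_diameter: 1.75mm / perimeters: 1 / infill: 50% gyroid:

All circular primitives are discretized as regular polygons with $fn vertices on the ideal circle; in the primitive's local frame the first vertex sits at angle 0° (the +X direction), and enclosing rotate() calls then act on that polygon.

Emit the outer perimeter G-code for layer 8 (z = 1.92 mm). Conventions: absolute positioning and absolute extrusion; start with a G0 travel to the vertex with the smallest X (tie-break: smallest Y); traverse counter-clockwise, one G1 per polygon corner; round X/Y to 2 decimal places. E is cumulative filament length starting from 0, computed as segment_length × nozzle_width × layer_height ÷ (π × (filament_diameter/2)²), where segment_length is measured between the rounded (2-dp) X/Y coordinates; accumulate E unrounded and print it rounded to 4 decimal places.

At z = 1.92 mm: the cube is present — its section is the full 15.5×26.5 rectangle; the cone at (4.5, 2.5) is absent (z outside [3, 8]); Taking the first minus the rest: none of the subtracted shapes is present at this height, so the 15.5×26.5 cube is unchanged — 1 connected region. The outline is a single polygon with 4 vertices. Extrusion per mm of travel: 0.4 × 0.24 / (π × 0.875²) = 0.039912. Accumulating E over each segment gives final E = 3.3526.

G0 X0.00 Y0.00 Z1.92
G1 X15.50 Y0.00 E0.6186
G1 X15.50 Y26.50 E1.6763
G1 X0.00 Y26.50 E2.2949
G1 X0.00 Y0.00 E3.3526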